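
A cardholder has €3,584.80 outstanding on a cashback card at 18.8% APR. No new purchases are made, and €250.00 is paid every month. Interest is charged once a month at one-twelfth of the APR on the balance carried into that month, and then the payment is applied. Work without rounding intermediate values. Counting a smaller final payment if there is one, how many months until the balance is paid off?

Monthly rate r = 18.8%/12 = 1.56667% = 0.0156667.
Recurrence: B ← B·(1+r) − €250.00.
Month 1: interest €56.16; balance after payment €3,390.96.
Month 2: interest €53.13; balance after payment €3,194.09.
Closed form: n = −ln(1 − rB₀/P)/ln(1+r) = −ln(0.77535)/ln(1.01567) ≈ 16.368, so the balance reaches zero during payment 17.

17 months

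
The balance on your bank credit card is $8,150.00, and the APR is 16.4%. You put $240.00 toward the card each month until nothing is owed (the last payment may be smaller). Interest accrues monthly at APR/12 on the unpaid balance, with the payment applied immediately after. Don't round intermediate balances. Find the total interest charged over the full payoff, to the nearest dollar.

Monthly rate r = 16.4%/12 = 1.36667% = 0.0136667.
Payoff takes n = ⌈−ln(1 − rB₀/P)/ln(1+r)⌉ = ⌈45.955⌉ = 46 payments; the last is $229.34.
Total paid = 45·$240.00 + $229.34 = $11,029.34.
Total interest = total paid − principal = $11,029.34 − $8,150.00 = $2,879.34.

$2,879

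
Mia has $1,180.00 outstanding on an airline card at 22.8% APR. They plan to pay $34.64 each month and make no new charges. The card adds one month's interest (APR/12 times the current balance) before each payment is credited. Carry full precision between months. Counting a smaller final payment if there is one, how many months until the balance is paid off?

Monthly rate r = 22.8%/12 = 1.9% = 0.019.
Recurrence: B ← B·(1+r) − $34.64.
Month 1: interest $22.42; balance after payment $1,167.78.
Month 2: interest $22.19; balance after payment $1,155.33.
Closed form: n = −ln(1 − rB₀/P)/ln(1+r) = −ln(0.35277)/ln(1.019) ≈ 55.358, so the balance reaches zero during payment 56.

56 payments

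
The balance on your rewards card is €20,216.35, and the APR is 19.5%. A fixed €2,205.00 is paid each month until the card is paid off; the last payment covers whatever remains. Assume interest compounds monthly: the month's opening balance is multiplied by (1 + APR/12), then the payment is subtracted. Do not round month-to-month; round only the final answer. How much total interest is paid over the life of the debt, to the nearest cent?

Monthly rate r = 19.5%/12 = 1.625% = 0.01625.
Payoff takes n = ⌈−ln(1 − rB₀/P)/ln(1+r)⌉ = ⌈10.008⌉ = 11 payments; the last is €18.44.
Total paid = 10·€2,205.00 + €18.44 = €22,068.44.
Total interest = total paid − principal = €22,068.44 − €20,216.35 = €1,852.09.

€1,852.09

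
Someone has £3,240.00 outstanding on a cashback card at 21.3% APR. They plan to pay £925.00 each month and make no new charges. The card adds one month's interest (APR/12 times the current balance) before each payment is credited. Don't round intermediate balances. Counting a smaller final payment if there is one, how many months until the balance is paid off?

4 payments

Monthly rate r = 21.3%/12 = 1.775% = 0.01775.
Recurrence: B ← B·(1+r) − £925.00.
Month 1: interest £57.51; balance after payment £2,372.51.
Month 2: interest £42.11; balance after payment £1,489.62.
Month 3: interest £26.44; balance after payment £591.06.
Month 4: interest £10.49; balance after payment £0.00.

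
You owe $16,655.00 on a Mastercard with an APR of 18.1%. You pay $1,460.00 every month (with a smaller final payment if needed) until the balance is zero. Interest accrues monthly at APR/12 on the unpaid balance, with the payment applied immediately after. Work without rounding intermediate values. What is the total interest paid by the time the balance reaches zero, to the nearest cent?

Monthly rate r = 18.1%/12 = 1.50833% = 0.0150833.
Payoff takes n = ⌈−ln(1 − rB₀/P)/ln(1+r)⌉ = ⌈12.613⌉ = 13 payments; the last is $896.93.
Total paid = 12·$1,460.00 + $896.93 = $18,416.93.
Total interest = total paid − principal = $18,416.93 − $16,655.00 = $1,761.93.

$1,761.93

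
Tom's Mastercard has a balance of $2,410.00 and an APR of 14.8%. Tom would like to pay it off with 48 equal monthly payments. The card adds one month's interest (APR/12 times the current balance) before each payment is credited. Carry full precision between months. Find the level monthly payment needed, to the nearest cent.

$66.83

Monthly rate r = 14.8%/12 = 1.23333% = 0.0123333.
Level-payment amortization: P = B₀·r / (1 − (1+r)^(−n)) = 2410.00·0.0123333 / (1 − 1.01233^(−48)).
Denominator 1 − (1+r)^(−48) = 0.444773464.
P = 29.7233 / 0.444773464 ≈ 66.83.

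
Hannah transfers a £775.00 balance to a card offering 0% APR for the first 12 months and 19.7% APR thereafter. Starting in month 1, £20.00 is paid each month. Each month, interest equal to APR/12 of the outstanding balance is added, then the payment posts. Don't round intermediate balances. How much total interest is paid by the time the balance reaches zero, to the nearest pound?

Promo months 1–12 at r₀ = 0%/12 = 0; months 13+ at r₁ = 19.7%/12 = 0.0164167.
After month 12 (no interest yet): B = £775.00 − 12·£20.00 = £535.00.
Then at r₁ with £20.00/mo: n₂ = −ln(1 − r₁·B/P)/ln(1+r₁) ≈ 35.51 → 36 more payments.
Total paid = 47·£20.00 + £10.33 = £950.33; interest = £950.33 − £775.00 = £175.33.

£175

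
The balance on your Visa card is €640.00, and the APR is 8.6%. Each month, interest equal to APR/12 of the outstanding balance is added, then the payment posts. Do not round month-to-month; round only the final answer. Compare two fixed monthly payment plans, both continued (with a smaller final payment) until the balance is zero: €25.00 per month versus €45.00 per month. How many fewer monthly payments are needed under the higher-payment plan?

Monthly rate r = 8.6%/12 = 0.716667% = 0.00716667.
At €25.00/mo: n = ⌈−ln(1 − rB₀/P)/ln(1+r)⌉ = 29 payments (last €9.60); total interest = total paid − €640.00 = €69.60.
At €45.00/mo: 16 payments (last €2.44); total interest €37.44.
Payments saved = 29 − 16 = 13.

13 fewer payments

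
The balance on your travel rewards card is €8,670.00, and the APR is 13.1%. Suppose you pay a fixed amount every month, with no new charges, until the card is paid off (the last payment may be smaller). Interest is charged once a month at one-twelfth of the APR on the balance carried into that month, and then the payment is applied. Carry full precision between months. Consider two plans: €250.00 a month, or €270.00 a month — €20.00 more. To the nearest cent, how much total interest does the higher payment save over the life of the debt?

€221.22

Monthly rate r = 13.1%/12 = 1.09167% = 0.0109167.
At €250.00/mo: n = ⌈−ln(1 − rB₀/P)/ln(1+r)⌉ = 44 payments (last €204.93); total interest = total paid − €8,670.00 = €2,284.93.
At €270.00/mo: 40 payments (last €203.71); total interest €2,063.71.
Interest saved = €2,284.93 − €2,063.71 = €221.22.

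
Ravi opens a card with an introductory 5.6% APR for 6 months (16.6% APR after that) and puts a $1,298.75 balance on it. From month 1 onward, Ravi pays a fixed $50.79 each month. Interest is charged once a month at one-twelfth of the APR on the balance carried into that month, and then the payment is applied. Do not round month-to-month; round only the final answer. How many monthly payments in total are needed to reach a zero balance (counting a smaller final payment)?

Promo months 1–6 at r₀ = 5.6%/12 = 0.00466667; months 7+ at r₁ = 16.6%/12 = 0.0138333.
After month 6: iterate B ← B·(1+r₀) − $50.79 for 6 months → $1,027.22.
Then at r₁ with $50.79/mo: n₂ = −ln(1 − r₁·B/P)/ln(1+r₁) ≈ 23.89 → 24 more payments.

30 months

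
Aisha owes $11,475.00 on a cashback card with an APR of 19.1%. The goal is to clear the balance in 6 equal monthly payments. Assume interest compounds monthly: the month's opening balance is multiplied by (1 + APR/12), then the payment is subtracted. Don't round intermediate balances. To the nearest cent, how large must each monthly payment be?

Monthly rate r = 19.1%/12 = 1.59167% = 0.0159167.
Level-payment amortization: P = B₀·r / (1 − (1+r)^(−n)) = 11475.00·0.0159167 / (1 − 1.01592^(−6)).
Denominator 1 − (1+r)^(−6) = 0.0903978281.
P = 182.644 / 0.0903978281 ≈ 2020.44.

$2,020.44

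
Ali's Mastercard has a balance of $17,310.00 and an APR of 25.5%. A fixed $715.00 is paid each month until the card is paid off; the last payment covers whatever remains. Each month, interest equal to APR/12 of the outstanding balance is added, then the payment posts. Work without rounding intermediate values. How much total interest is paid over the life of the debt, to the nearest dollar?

$7,259

Monthly rate r = 25.5%/12 = 2.125% = 0.02125.
Payoff takes n = ⌈−ln(1 − rB₀/P)/ln(1+r)⌉ = ⌈34.359⌉ = 35 payments; the last is $258.77.
Total paid = 34·$715.00 + $258.77 = $24,568.77.
Total interest = total paid − principal = $24,568.77 − $17,310.00 = $7,258.77.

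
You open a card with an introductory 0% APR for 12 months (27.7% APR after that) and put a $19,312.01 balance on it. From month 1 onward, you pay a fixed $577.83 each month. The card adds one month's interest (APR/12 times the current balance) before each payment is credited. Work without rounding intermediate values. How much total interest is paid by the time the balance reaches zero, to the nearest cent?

Promo months 1–12 at r₀ = 0%/12 = 0; months 13+ at r₁ = 27.7%/12 = 0.0230833.
After month 12 (no interest yet): B = $19,312.01 − 12·$577.83 = $12,378.05.
Then at r₁ with $577.83/mo: n₂ = −ln(1 − r₁·B/P)/ln(1+r₁) ≈ 29.89 → 30 more payments.
Total paid = 41·$577.83 + $516.27 = $24,207.30; interest = $24,207.30 − $19,312.01 = $4,895.29.

$4,895.29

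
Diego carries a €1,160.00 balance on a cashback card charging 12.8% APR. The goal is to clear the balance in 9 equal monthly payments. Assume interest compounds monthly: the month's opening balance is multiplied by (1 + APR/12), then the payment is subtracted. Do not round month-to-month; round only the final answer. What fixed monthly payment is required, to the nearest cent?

€135.86

Monthly rate r = 12.8%/12 = 1.06667% = 0.0106667.
Level-payment amortization: P = B₀·r / (1 − (1+r)^(−n)) = 1160.00·0.0106667 / (1 − 1.01067^(−9)).
Denominator 1 − (1+r)^(−9) = 0.0910740143.
P = 12.3733 / 0.0910740143 ≈ 135.86.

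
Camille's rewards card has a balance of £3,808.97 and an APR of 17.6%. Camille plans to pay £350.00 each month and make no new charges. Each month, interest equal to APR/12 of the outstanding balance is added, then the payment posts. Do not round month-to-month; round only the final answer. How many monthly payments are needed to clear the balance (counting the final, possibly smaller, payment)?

Monthly rate r = 17.6%/12 = 1.46667% = 0.0146667.
Recurrence: B ← B·(1+r) − £350.00.
Month 1: interest £55.86; balance after payment £3,514.83.
Month 2: interest £51.55; balance after payment £3,216.39.
Closed form: n = −ln(1 − rB₀/P)/ln(1+r) = −ln(0.84039)/ln(1.01467) ≈ 11.943, so the balance reaches zero during payment 12.

12 payments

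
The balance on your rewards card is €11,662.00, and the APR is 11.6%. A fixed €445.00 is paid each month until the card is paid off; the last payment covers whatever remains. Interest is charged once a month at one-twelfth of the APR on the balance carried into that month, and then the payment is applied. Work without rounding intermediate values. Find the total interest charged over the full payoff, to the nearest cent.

Monthly rate r = 11.6%/12 = 0.966667% = 0.00966667.
Payoff takes n = ⌈−ln(1 − rB₀/P)/ln(1+r)⌉ = ⌈30.367⌉ = 31 payments; the last is €163.65.
Total paid = 30·€445.00 + €163.65 = €13,513.65.
Total interest = total paid − principal = €13,513.65 − €11,662.00 = €1,851.65.

€1,851.65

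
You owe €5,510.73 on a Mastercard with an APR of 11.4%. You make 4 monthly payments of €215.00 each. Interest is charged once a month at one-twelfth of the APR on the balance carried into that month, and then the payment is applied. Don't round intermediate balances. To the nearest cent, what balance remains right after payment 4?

Monthly rate r = 11.4%/12 = 0.95% = 0.0095.
Each month: B ← B·(1+r) − €215.00.
Month 1: interest €52.35; balance after payment €5,348.08.
Month 2: interest €50.81; balance after payment €5,183.89.
Month 3: interest €49.25; balance after payment €5,018.14.
Month 4: interest €47.67; balance after payment €4,850.81.

€4,850.81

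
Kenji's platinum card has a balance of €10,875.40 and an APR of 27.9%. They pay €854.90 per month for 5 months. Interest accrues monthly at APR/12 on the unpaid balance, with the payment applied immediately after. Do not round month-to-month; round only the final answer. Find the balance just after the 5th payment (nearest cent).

Monthly rate r = 27.9%/12 = 2.325% = 0.02325.
Each month: B ← B·(1+r) − €854.90.
Month 1: interest €252.85; balance after payment €10,273.35.
Month 2: interest €238.86; balance after payment €9,657.31.
Month 3: interest €224.53; balance after payment €9,026.94.
Month 4: interest €209.88; balance after payment €8,381.92.
Month 5: interest €194.88; balance after payment €7,721.90.

€7,721.90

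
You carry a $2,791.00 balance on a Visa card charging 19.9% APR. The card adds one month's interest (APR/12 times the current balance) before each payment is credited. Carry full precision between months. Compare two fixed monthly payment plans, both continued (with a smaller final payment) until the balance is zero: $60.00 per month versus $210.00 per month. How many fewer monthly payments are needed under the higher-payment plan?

Monthly rate r = 19.9%/12 = 1.65833% = 0.0165833.
At $60.00/mo: n = ⌈−ln(1 − rB₀/P)/ln(1+r)⌉ = 90 payments (last $43.78); total interest = total paid − $2,791.00 = $2,592.78.
At $210.00/mo: 16 payments (last $29.12); total interest $388.12.
Payments saved = 90 − 16 = 74.

74 fewer payments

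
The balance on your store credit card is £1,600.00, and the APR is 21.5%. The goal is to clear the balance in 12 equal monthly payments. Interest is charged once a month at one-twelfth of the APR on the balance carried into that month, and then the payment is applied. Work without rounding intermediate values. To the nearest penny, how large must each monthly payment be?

£149.37

Monthly rate r = 21.5%/12 = 1.79167% = 0.0179167.
Level-payment amortization: P = B₀·r / (1 − (1+r)^(−n)) = 1600.00·0.0179167 / (1 − 1.01792^(−12)).
Denominator 1 − (1+r)^(−12) = 0.191921975.
P = 28.6667 / 0.191921975 ≈ 149.37.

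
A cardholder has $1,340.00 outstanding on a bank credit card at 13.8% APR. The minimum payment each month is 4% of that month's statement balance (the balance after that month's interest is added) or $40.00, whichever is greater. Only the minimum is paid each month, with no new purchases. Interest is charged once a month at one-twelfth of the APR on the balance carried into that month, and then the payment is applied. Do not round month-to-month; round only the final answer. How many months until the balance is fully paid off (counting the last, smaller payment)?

40 months

Monthly rate r = 13.8%/12 = 1.15% = 0.0115.
While 4% of the post-interest balance exceeds $40.00, each month B ← (B·(1+r))·(1 − 0.04), i.e. B shrinks by the factor (1+r)·0.96 = 0.97104.
This holds for months 1–11. Entering month 12 the balance is $969.87; 4% of the post-interest balance is now below $40.00, so the flat $40.00 minimum applies from here.
From month 12 a fixed $40.00 at rate r clears $969.87 in 29 more payments. Total: 11 + 29 = 40 months.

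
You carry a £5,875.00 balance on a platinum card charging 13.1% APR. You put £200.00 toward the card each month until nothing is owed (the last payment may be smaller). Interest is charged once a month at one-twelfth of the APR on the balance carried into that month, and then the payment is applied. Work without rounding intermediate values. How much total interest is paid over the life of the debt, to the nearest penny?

Monthly rate r = 13.1%/12 = 1.09167% = 0.0109167.
Payoff takes n = ⌈−ln(1 − rB₀/P)/ln(1+r)⌉ = ⌈35.612⌉ = 36 payments; the last is £122.68.
Total paid = 35·£200.00 + £122.68 = £7,122.68.
Total interest = total paid − principal = £7,122.68 − £5,875.00 = £1,247.68.

£1,247.68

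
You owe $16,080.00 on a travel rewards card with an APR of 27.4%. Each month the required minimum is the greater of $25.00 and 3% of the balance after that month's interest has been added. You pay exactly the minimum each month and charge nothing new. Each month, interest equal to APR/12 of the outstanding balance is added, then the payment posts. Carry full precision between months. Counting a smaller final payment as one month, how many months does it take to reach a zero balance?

439 months

Monthly rate r = 27.4%/12 = 2.28333% = 0.0228333.
While 3% of the post-interest balance exceeds $25.00, each month B ← (B·(1+r))·(1 − 0.03), i.e. B shrinks by the factor (1+r)·0.97 = 0.99215.
This holds for months 1–379. Entering month 380 the balance is $810.63; 3% of the post-interest balance is now below $25.00, so the flat $25.00 minimum applies from here.
From month 380 a fixed $25.00 at rate r clears $810.63 in 60 more payments. Total: 379 + 60 = 439 months.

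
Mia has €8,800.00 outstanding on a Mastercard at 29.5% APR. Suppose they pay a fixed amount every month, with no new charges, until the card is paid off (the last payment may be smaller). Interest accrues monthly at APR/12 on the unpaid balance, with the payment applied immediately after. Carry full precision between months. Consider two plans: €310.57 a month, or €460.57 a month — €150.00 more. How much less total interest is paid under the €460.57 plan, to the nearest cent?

€3,221.12

Monthly rate r = 29.5%/12 = 2.45833% = 0.0245833.
At €310.57/mo: n = ⌈−ln(1 − rB₀/P)/ln(1+r)⌉ = 50 payments (last €33.41); total interest = total paid − €8,800.00 = €6,451.34.
At €460.57/mo: 27 payments (last €55.40); total interest €3,230.22.
Interest saved = €6,451.34 − €3,230.22 = €3,221.12.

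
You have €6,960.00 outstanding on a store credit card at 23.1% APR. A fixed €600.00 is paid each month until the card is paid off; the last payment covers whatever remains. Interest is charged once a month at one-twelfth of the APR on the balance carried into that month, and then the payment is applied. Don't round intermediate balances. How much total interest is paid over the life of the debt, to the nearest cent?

€993.05

Monthly rate r = 23.1%/12 = 1.925% = 0.01925.
Payoff takes n = ⌈−ln(1 − rB₀/P)/ln(1+r)⌉ = ⌈13.253⌉ = 14 payments; the last is €153.05.
Total paid = 13·€600.00 + €153.05 = €7,953.05.
Total interest = total paid − principal = €7,953.05 − €6,960.00 = €993.05.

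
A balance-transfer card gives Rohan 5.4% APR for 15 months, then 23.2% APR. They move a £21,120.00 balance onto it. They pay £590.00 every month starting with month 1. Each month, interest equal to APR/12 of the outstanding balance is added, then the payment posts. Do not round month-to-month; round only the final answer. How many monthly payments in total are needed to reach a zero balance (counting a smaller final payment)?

46 payments

Promo months 1–15 at r₀ = 5.4%/12 = 0.0045; months 16+ at r₁ = 23.2%/12 = 0.0193333.
After month 15: iterate B ← B·(1+r₀) − £590.00 for 15 months → £13,457.11.
Then at r₁ with £590.00/mo: n₂ = −ln(1 − r₁·B/P)/ln(1+r₁) ≈ 30.37 → 31 more payments.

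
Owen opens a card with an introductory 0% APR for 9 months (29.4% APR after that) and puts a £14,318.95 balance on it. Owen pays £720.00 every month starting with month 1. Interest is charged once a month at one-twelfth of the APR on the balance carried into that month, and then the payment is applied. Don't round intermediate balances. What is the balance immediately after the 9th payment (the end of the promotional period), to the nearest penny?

£7,838.95

Promo months 1–9 at r₀ = 0%/12 = 0; months 10+ at r₁ = 29.4%/12 = 0.0245.
After month 9 (no interest yet): B = £14,318.95 − 9·£720.00 = £7,838.95.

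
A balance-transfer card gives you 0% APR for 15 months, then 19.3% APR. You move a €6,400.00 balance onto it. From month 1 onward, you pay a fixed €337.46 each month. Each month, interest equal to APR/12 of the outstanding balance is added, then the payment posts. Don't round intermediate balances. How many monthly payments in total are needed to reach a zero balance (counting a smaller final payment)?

Promo months 1–15 at r₀ = 0%/12 = 0; months 16+ at r₁ = 19.3%/12 = 0.0160833.
After month 15 (no interest yet): B = €6,400.00 − 15·€337.46 = €1,338.10.
Then at r₁ with €337.46/mo: n₂ = −ln(1 − r₁·B/P)/ln(1+r₁) ≈ 4.13 → 5 more payments.

20 payments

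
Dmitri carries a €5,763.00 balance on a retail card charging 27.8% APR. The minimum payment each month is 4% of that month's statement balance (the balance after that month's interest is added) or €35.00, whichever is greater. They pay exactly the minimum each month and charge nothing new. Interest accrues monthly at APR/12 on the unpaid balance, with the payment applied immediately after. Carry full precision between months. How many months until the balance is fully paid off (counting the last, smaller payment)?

Monthly rate r = 27.8%/12 = 2.31667% = 0.0231667.
While 4% of the post-interest balance exceeds €35.00, each month B ← (B·(1+r))·(1 − 0.04), i.e. B shrinks by the factor (1+r)·0.96 = 0.98224.
This holds for months 1–107. Entering month 108 the balance is €847.10; 4% of the post-interest balance is now below €35.00, so the flat €35.00 minimum applies from here.
From month 108 a fixed €35.00 at rate r clears €847.10 in 36 more payments. Total: 107 + 36 = 143 months.

143 months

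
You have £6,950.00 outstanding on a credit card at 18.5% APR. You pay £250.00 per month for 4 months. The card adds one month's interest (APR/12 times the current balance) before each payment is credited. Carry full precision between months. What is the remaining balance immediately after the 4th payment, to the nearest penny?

Monthly rate r = 18.5%/12 = 1.54167% = 0.0154167.
Each month: B ← B·(1+r) − £250.00.
Month 1: interest £107.15; balance after payment £6,807.15.
Month 2: interest £104.94; balance after payment £6,662.09.
Month 3: interest £102.71; balance after payment £6,514.80.
Month 4: interest £100.44; balance after payment £6,365.23.

£6,365.23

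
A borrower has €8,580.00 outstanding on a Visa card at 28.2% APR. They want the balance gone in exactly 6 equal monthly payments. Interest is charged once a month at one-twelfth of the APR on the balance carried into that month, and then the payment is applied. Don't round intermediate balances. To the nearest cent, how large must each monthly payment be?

€1,549.89

Monthly rate r = 28.2%/12 = 2.35% = 0.0235.
Level-payment amortization: P = B₀·r / (1 − (1+r)^(−n)) = 8580.00·0.0235 / (1 − 1.0235^(−6)).
Denominator 1 − (1+r)^(−6) = 0.130092815.
P = 201.63 / 0.130092815 ≈ 1549.89.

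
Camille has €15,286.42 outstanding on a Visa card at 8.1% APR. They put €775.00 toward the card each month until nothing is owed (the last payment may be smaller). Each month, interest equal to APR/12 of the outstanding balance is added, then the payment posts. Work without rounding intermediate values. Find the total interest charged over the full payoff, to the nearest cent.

Monthly rate r = 8.1%/12 = 0.675% = 0.00675.
Payoff takes n = ⌈−ln(1 − rB₀/P)/ln(1+r)⌉ = ⌈21.238⌉ = 22 payments; the last is €185.24.
Total paid = 21·€775.00 + €185.24 = €16,460.24.
Total interest = total paid − principal = €16,460.24 − €15,286.42 = €1,173.82.

€1,173.82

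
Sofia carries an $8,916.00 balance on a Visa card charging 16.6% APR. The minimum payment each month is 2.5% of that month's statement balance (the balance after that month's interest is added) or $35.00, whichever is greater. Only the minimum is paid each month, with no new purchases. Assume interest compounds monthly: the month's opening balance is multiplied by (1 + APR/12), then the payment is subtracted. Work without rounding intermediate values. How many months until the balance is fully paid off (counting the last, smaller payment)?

219 months

Monthly rate r = 16.6%/12 = 1.38333% = 0.0138333.
While 2.5% of the post-interest balance exceeds $35.00, each month B ← (B·(1+r))·(1 − 0.025), i.e. B shrinks by the factor (1+r)·0.975 = 0.98849.
This holds for months 1–162. Entering month 163 the balance is $1,366.16; 2.5% of the post-interest balance is now below $35.00, so the flat $35.00 minimum applies from here.
From month 163 a fixed $35.00 at rate r clears $1,366.16 in 57 more payments. Total: 162 + 57 = 219 months.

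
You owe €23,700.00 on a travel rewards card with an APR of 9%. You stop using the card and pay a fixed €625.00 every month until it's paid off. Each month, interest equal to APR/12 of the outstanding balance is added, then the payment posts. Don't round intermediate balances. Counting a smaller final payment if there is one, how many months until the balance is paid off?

45 months

Monthly rate r = 9%/12 = 0.75% = 0.0075.
Recurrence: B ← B·(1+r) − €625.00.
Month 1: interest €177.75; balance after payment €23,252.75.
Month 2: interest €174.40; balance after payment €22,802.15.
Closed form: n = −ln(1 − rB₀/P)/ln(1+r) = −ln(0.7156)/ln(1.0075) ≈ 44.785, so the balance reaches zero during payment 45.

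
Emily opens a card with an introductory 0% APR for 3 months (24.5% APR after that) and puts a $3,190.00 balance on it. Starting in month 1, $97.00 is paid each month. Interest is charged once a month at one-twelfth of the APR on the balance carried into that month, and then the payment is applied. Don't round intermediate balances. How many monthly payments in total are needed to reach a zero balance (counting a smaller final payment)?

50 months

Promo months 1–3 at r₀ = 0%/12 = 0; months 4+ at r₁ = 24.5%/12 = 0.0204167.
After month 3 (no interest yet): B = $3,190.00 − 3·$97.00 = $2,899.00.
Then at r₁ with $97.00/mo: n₂ = −ln(1 − r₁·B/P)/ln(1+r₁) ≈ 46.61 → 47 more payments.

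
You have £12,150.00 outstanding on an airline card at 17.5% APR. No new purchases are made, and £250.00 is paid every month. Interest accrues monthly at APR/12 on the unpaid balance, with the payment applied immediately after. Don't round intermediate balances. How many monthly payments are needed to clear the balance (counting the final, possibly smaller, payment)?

Monthly rate r = 17.5%/12 = 1.45833% = 0.0145833.
Recurrence: B ← B·(1+r) − £250.00.
Month 1: interest £177.19; balance after payment £12,077.19.
Month 2: interest £176.13; balance after payment £12,003.31.
Closed form: n = −ln(1 − rB₀/P)/ln(1+r) = −ln(0.29125)/ln(1.01458) ≈ 85.203, so the balance reaches zero during payment 86.

86 payments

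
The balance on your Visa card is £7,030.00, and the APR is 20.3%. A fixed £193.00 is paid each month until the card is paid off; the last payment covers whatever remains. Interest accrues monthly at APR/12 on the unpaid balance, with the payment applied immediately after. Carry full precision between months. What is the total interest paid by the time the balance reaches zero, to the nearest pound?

£3,987

Monthly rate r = 20.3%/12 = 1.69167% = 0.0169167.
Payoff takes n = ⌈−ln(1 − rB₀/P)/ln(1+r)⌉ = ⌈57.084⌉ = 58 payments; the last is £16.42.
Total paid = 57·£193.00 + £16.42 = £11,017.42.
Total interest = total paid − principal = £11,017.42 − £7,030.00 = £3,987.42.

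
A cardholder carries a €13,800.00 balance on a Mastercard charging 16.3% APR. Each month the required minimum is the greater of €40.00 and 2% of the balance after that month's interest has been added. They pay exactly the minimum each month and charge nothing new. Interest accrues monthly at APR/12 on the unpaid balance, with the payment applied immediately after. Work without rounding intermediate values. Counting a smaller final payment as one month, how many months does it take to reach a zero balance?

Monthly rate r = 16.3%/12 = 1.35833% = 0.0135833.
While 2% of the post-interest balance exceeds €40.00, each month B ← (B·(1+r))·(1 − 0.02), i.e. B shrinks by the factor (1+r)·0.98 = 0.99331.
This holds for months 1–290. Entering month 291 the balance is €1,970.99; 2% of the post-interest balance is now below €40.00, so the flat €40.00 minimum applies from here.
From month 291 a fixed €40.00 at rate r clears €1,970.99 in 83 more payments. Total: 290 + 83 = 373 months.

373 months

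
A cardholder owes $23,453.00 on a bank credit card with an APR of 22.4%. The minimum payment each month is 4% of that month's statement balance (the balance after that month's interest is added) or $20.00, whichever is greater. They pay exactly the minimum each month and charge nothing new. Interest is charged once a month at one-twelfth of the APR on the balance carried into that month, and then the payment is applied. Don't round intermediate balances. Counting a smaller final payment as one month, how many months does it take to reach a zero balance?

Monthly rate r = 22.4%/12 = 1.86667% = 0.0186667.
While 4% of the post-interest balance exceeds $20.00, each month B ← (B·(1+r))·(1 − 0.04), i.e. B shrinks by the factor (1+r)·0.96 = 0.97792.
This holds for months 1–174. Entering month 175 the balance is $481.92; 4% of the post-interest balance is now below $20.00, so the flat $20.00 minimum applies from here.
From month 175 a fixed $20.00 at rate r clears $481.92 in 33 more payments. Total: 174 + 33 = 207 months.

207 months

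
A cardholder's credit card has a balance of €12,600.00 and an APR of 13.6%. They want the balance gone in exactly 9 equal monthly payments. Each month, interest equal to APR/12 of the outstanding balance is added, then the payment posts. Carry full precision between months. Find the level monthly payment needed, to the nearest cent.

€1,480.53

Monthly rate r = 13.6%/12 = 1.13333% = 0.0113333.
Level-payment amortization: P = B₀·r / (1 − (1+r)^(−n)) = 12600.00·0.0113333 / (1 − 1.01133^(−9)).
Denominator 1 − (1+r)^(−9) = 0.096452259.
P = 142.8 / 0.096452259 ≈ 1480.53.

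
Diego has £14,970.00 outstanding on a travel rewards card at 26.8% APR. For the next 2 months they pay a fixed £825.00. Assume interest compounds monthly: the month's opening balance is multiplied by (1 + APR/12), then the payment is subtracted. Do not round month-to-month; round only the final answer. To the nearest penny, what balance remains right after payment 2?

£13,977.70

Monthly rate r = 26.8%/12 = 2.23333% = 0.0223333.
Each month: B ← B·(1+r) − £825.00.
Month 1: interest £334.33; balance after payment £14,479.33.
Month 2: interest £323.37; balance after payment £13,977.70.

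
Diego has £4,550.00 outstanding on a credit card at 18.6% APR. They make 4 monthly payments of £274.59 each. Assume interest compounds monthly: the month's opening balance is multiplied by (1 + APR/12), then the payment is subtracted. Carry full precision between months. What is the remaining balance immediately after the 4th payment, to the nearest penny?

Monthly rate r = 18.6%/12 = 1.55% = 0.0155.
Each month: B ← B·(1+r) − £274.59.
Month 1: interest £70.53; balance after payment £4,345.93.
Month 2: interest £67.36; balance after payment £4,138.71.
Month 3: interest £64.15; balance after payment £3,928.27.
Month 4: interest £60.89; balance after payment £3,714.57.

£3,714.57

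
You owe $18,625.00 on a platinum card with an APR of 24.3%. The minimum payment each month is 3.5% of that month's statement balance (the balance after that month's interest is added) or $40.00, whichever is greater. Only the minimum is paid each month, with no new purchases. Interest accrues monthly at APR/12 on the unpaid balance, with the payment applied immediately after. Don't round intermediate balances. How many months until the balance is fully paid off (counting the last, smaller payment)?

223 months

Monthly rate r = 24.3%/12 = 2.025% = 0.02025.
While 3.5% of the post-interest balance exceeds $40.00, each month B ← (B·(1+r))·(1 − 0.035), i.e. B shrinks by the factor (1+r)·0.965 = 0.98454.
This holds for months 1–181. Entering month 182 the balance is $1,110.29; 3.5% of the post-interest balance is now below $40.00, so the flat $40.00 minimum applies from here.
From month 182 a fixed $40.00 at rate r clears $1,110.29 in 42 more payments. Total: 181 + 42 = 223 months.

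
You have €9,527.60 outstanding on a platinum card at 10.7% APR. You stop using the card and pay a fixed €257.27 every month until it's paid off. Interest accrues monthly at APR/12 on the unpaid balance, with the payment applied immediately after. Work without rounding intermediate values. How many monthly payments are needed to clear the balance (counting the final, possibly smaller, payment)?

Monthly rate r = 10.7%/12 = 0.891667% = 0.00891667.
Recurrence: B ← B·(1+r) − €257.27.
Month 1: interest €84.95; balance after payment €9,355.28.
Month 2: interest €83.42; balance after payment €9,181.43.
Closed form: n = −ln(1 − rB₀/P)/ln(1+r) = −ln(0.66978)/ln(1.00892) ≈ 45.149, so the balance reaches zero during payment 46.

46 payments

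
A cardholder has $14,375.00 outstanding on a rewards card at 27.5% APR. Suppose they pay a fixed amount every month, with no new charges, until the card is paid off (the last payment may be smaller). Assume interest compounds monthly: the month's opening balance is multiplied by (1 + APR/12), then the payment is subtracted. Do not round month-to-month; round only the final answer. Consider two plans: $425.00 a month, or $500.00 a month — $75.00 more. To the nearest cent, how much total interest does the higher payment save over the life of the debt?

$4,256.49

Monthly rate r = 27.5%/12 = 2.29167% = 0.0229167.
At $425.00/mo: n = ⌈−ln(1 − rB₀/P)/ln(1+r)⌉ = 66 payments (last $365.00); total interest = total paid − $14,375.00 = $13,615.00.
At $500.00/mo: 48 payments (last $233.51); total interest $9,358.51.
Interest saved = $13,615.00 − $9,358.51 = $4,256.49.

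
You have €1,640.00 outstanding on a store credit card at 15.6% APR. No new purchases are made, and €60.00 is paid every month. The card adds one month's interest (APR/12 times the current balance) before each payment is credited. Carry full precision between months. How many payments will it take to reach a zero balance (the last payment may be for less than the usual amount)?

34 months

Monthly rate r = 15.6%/12 = 1.3% = 0.013.
Recurrence: B ← B·(1+r) − €60.00.
Month 1: interest €21.32; balance after payment €1,601.32.
Month 2: interest €20.82; balance after payment €1,562.14.
Closed form: n = −ln(1 − rB₀/P)/ln(1+r) = −ln(0.64467)/ln(1.013) ≈ 33.990, so the balance reaches zero during payment 34.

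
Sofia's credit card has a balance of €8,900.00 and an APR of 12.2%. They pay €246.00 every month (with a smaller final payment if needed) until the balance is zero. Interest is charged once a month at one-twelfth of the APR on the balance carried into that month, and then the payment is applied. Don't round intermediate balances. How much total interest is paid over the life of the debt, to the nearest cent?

Monthly rate r = 12.2%/12 = 1.01667% = 0.0101667.
Payoff takes n = ⌈−ln(1 − rB₀/P)/ln(1+r)⌉ = ⌈45.335⌉ = 46 payments; the last is €82.69.
Total paid = 45·€246.00 + €82.69 = €11,152.69.
Total interest = total paid − principal = €11,152.69 − €8,900.00 = €2,252.69.

€2,252.69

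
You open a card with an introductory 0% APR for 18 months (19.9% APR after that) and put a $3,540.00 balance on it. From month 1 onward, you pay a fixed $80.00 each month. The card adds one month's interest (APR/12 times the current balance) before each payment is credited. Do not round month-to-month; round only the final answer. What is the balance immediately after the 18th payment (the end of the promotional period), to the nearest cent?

Promo months 1–18 at r₀ = 0%/12 = 0; months 19+ at r₁ = 19.9%/12 = 0.0165833.
After month 18 (no interest yet): B = $3,540.00 − 18·$80.00 = $2,100.00.

$2,100.00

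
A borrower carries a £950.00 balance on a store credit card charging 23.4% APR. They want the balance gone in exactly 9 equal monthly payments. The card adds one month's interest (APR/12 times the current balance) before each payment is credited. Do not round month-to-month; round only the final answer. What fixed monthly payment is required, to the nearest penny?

£116.11

Monthly rate r = 23.4%/12 = 1.95% = 0.0195.
Level-payment amortization: P = B₀·r / (1 − (1+r)^(−n)) = 950.00·0.0195 / (1 − 1.0195^(−9)).
Denominator 1 − (1+r)^(−9) = 0.159544103.
P = 18.525 / 0.159544103 ≈ 116.11.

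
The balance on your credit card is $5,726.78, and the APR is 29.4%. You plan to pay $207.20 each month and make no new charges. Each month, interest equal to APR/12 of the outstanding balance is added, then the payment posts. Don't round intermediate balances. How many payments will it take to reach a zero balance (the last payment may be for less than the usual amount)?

47 months

Monthly rate r = 29.4%/12 = 2.45% = 0.0245.
Recurrence: B ← B·(1+r) − $207.20.
Month 1: interest $140.31; balance after payment $5,659.89.
Month 2: interest $138.67; balance after payment $5,591.35.
Closed form: n = −ln(1 − rB₀/P)/ln(1+r) = −ln(0.32285)/ln(1.0245) ≈ 46.709, so the balance reaches zero during payment 47.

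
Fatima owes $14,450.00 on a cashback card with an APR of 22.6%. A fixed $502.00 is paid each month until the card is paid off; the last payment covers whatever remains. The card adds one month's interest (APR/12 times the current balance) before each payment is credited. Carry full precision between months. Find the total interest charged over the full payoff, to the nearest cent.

$6,567.10

Monthly rate r = 22.6%/12 = 1.88333% = 0.0188333.
Payoff takes n = ⌈−ln(1 − rB₀/P)/ln(1+r)⌉ = ⌈41.866⌉ = 42 payments; the last is $435.10.
Total paid = 41·$502.00 + $435.10 = $21,017.10.
Total interest = total paid − principal = $21,017.10 − $14,450.00 = $6,567.10.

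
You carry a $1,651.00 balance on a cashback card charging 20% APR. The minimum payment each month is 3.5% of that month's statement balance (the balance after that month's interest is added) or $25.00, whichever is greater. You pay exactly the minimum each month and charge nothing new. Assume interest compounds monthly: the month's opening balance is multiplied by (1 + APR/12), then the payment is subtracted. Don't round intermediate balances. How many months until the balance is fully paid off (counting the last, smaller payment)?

83 months

Monthly rate r = 20%/12 = 1.66667% = 0.0166667.
While 3.5% of the post-interest balance exceeds $25.00, each month B ← (B·(1+r))·(1 − 0.035), i.e. B shrinks by the factor (1+r)·0.965 = 0.98108.
This holds for months 1–45. Entering month 46 the balance is $699.06; 3.5% of the post-interest balance is now below $25.00, so the flat $25.00 minimum applies from here.
From month 46 a fixed $25.00 at rate r clears $699.06 in 38 more payments. Total: 45 + 38 = 83 months.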